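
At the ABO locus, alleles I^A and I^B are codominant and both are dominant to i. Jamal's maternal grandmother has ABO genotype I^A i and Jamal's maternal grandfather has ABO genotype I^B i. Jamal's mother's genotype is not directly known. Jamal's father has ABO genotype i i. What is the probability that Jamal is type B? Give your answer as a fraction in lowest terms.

1/4

Jamal's mother's ABO genotype from I^A i × I^B i: 1/4 I^A I^B, 1/4 I^A i, 1/4 I^B i, 1/4 i i.
Crossing each possibility with the father i i and summing P(type B): 1/4·1/2 + 1/4·0 + 1/4·1/2 + 1/4·0 = 1/4.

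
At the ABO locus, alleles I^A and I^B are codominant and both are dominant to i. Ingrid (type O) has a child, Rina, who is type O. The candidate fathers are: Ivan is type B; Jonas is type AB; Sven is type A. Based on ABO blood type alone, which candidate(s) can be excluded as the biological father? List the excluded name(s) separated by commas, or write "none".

A candidate is excluded only if no genotype consistent with his phenotype could produce a type O child with a type O mother.
Jonas (type AB): no genotype consistent with that phenotype can produce a type-O child with a type-O mother.

Jonas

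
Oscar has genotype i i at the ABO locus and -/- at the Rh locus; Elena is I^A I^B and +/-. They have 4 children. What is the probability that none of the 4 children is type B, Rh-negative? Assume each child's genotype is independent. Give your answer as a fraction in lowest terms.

81/256

ABO cross i i × I^A I^B → 1/2 A, 1/2 B.
Rh cross -/- × +/- → 1/2 Rh+, 1/2 Rh-; so P(type B, Rh-negative) = 1/2 × 1/2 = 1/4 per child.
P(not type B, Rh-negative) = 3/4 for one child; (3/4)^4 = 81/256.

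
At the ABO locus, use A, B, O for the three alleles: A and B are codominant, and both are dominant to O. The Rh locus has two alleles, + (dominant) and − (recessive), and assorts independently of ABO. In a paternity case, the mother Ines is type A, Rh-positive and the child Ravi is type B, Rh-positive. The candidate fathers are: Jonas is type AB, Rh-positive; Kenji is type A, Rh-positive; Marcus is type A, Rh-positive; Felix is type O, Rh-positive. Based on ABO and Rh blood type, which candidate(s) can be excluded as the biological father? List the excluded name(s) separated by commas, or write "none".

A candidate is excluded only if no genotype consistent with his phenotype could produce a type B, Rh-positive child with a type A, Rh-positive mother.
Kenji (type A, Rh+): no genotype consistent with that phenotype can produce a type-B Rh+ child with a type-A mother.
Marcus (type A, Rh+): no genotype consistent with that phenotype can produce a type-B Rh+ child with a type-A mother.
Felix (type O, Rh+): no genotype consistent with that phenotype can produce a type-B Rh+ child with a type-A mother.

Kenji, Marcus, Felix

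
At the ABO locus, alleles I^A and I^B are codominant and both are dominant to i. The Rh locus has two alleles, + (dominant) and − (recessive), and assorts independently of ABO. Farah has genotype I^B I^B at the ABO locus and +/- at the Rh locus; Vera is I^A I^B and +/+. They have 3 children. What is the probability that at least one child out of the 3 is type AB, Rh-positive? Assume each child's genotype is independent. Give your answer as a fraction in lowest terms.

7/8

ABO cross I^B I^B × I^A I^B → 1/2 B, 1/2 AB.
Rh cross +/- × +/+ → 1 Rh+; so P(type AB, Rh-positive) = 1/2 × 1 = 1/2 per child.
P(none) = (1/2)^3 = 1/8; P(at least one) = 1 − 1/8 = 7/8.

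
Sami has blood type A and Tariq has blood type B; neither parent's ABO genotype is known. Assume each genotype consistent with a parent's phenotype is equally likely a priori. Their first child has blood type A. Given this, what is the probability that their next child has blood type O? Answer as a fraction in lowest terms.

1/12

Possible genotypes: Sami ∈ {I^A I^A, I^A i}; Tariq ∈ {I^B I^B, I^B i}.
Weight each parental genotype pair by prior × P(type-A child):
  I^A I^A × I^B i: posterior weight 2/3; P(next child type O) = 0.
  I^A i × I^B i: posterior weight 1/3; P(next child type O) = 1/4.
Weighted sum = 1/12.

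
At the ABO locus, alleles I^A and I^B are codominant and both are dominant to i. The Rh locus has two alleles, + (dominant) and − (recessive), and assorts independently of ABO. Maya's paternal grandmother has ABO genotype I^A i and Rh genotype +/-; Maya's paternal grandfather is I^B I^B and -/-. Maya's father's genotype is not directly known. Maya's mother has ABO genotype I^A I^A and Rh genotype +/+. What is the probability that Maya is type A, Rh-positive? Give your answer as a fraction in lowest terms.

Maya's father's ABO genotype from I^A i × I^B I^B: 1/2 I^A I^B, 1/2 I^B i.
Crossing each possibility with the mother I^A I^A and summing P(type A): 1/2·1/2 + 1/2·1/2 = 1/2.
Similarly for Rh via the father's Rh distribution: P(Rh+) = 1.
Independent loci: 1/2 × 1 = 1/2.

1/2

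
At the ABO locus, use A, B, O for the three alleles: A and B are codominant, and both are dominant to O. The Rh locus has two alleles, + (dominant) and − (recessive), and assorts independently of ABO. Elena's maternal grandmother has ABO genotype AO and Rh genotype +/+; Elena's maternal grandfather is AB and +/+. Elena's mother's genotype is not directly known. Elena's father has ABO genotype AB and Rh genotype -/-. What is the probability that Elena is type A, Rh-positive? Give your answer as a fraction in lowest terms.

3/8

Elena's mother's ABO genotype from AO × AB: 1/4 AA, 1/4 AB, 1/4 AO, 1/4 BO.
Crossing each possibility with the father AB and summing P(type A): 1/4·1/2 + 1/4·1/4 + 1/4·1/2 + 1/4·1/4 = 3/8.
Similarly for Rh via the mother's Rh distribution: P(Rh+) = 1.
Independent loci: 3/8 × 1 = 3/8.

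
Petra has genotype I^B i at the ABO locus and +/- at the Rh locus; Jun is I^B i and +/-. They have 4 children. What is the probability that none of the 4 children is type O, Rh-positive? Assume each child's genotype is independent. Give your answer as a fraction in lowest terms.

28561/65536

ABO cross I^B i × I^B i → 1/4 O, 3/4 B.
Rh cross +/- × +/- → 3/4 Rh+, 1/4 Rh-; so P(type O, Rh-positive) = 1/4 × 3/4 = 3/16 per child.
P(not type O, Rh-positive) = 13/16 for one child; (13/16)^4 = 28561/65536.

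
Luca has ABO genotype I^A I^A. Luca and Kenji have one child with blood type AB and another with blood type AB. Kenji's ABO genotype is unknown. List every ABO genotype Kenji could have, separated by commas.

For each candidate genotype of Kenji, check whether crossing it with I^A I^A can produce every observed child phenotype.
  I^A I^A → possible child types {A} ✗
  I^A I^B → possible child types {A, AB} ✓
  I^A i → possible child types {A} ✗
  I^B I^B → possible child types {AB} ✓
  I^B i → possible child types {A, AB} ✓
  i i → possible child types {A} ✗

I^A I^B, I^B I^B, I^B i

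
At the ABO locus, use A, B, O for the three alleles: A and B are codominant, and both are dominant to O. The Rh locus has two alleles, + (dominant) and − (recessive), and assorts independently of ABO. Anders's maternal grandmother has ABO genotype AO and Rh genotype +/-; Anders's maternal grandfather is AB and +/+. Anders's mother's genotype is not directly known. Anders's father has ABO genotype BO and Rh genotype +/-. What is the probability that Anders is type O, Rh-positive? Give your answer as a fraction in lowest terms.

7/64

Anders's mother's ABO genotype from AO × AB: 1/4 AA, 1/4 AB, 1/4 AO, 1/4 BO.
Crossing each possibility with the father BO and summing P(type O): 1/4·0 + 1/4·0 + 1/4·1/4 + 1/4·1/4 = 1/8.
Similarly for Rh via the mother's Rh distribution: P(Rh+) = 7/8.
Independent loci: 1/8 × 7/8 = 7/64.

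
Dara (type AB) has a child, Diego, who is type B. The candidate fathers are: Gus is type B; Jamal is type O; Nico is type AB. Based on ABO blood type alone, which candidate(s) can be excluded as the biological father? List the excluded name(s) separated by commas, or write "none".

none

A candidate is excluded only if no genotype consistent with his phenotype could produce a type B child with a type AB mother.
Every candidate has at least one consistent genotype combination, so none can be excluded.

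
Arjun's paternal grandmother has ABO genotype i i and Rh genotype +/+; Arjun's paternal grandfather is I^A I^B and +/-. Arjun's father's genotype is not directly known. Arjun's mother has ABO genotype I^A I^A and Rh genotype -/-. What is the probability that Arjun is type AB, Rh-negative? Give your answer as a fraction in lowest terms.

Arjun's father's ABO genotype from i i × I^A I^B: 1/2 I^A i, 1/2 I^B i.
Crossing each possibility with the mother I^A I^A and summing P(type AB): 1/2·0 + 1/2·1/2 = 1/4.
Similarly for Rh via the father's Rh distribution: P(Rh-) = 1/4.
Independent loci: 1/4 × 1/4 = 1/16.

1/16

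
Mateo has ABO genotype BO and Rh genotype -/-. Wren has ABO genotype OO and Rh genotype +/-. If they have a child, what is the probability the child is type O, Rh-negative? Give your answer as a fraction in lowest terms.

ABO cross BO × OO → offspring phenotypes: 1/2 O, 1/2 B.
Rh cross -/- × +/- → 1/2 Rh+, 1/2 Rh-.
Independent loci: P(type O, Rh-negative) = 1/2 × 1/2 = 1/4.

1/4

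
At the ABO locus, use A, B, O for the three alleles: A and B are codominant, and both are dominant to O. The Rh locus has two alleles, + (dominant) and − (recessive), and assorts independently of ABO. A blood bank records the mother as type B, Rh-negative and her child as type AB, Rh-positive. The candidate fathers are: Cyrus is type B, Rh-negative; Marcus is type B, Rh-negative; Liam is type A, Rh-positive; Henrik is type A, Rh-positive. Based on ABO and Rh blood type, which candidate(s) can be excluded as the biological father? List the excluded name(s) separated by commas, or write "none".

A candidate is excluded only if no genotype consistent with his phenotype could produce a type AB, Rh-positive child with a type B, Rh-negative mother.
Cyrus (type B, Rh-): no genotype consistent with that phenotype can produce a type-AB Rh+ child with a type-B mother.
Marcus (type B, Rh-): no genotype consistent with that phenotype can produce a type-AB Rh+ child with a type-B mother.

Cyrus, Marcus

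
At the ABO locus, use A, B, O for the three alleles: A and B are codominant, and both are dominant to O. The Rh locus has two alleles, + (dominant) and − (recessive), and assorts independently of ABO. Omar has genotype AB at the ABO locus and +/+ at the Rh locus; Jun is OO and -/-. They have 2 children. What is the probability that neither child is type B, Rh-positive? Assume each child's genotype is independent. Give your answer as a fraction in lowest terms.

ABO cross AB × OO → 1/2 A, 1/2 B.
Rh cross +/+ × -/- → 1 Rh+; so P(type B, Rh-positive) = 1/2 × 1 = 1/2 per child.
P(not type B, Rh-positive) = 1/2 for one child; (1/2)^2 = 1/4.

1/4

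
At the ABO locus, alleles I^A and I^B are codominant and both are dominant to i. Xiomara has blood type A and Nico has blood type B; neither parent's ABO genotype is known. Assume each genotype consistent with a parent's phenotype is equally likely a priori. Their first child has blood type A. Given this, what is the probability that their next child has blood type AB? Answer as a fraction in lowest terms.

5/12

Possible genotypes: Xiomara ∈ {I^A I^A, I^A i}; Nico ∈ {I^B I^B, I^B i}.
Weight each parental genotype pair by prior × P(type-A child):
  I^A I^A × I^B i: posterior weight 2/3; P(next child type AB) = 1/2.
  I^A i × I^B i: posterior weight 1/3; P(next child type AB) = 1/4.
Weighted sum = 5/12.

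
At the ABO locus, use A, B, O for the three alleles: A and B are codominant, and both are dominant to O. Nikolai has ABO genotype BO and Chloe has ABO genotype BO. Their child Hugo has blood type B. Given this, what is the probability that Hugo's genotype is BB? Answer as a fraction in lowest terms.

1/3

Cross BO × BO → 1/4 BB, 1/2 BO, 1/4 OO.
Type-B genotypes among offspring: BB (1/4), BO (1/2); total 3/4.
P(BB | type B) = (1/4) / (3/4) = 1/3.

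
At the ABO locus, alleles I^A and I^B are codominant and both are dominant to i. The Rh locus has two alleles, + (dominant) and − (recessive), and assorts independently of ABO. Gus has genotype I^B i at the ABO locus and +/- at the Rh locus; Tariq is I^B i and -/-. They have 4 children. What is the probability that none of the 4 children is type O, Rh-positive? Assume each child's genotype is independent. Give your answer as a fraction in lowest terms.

ABO cross I^B i × I^B i → 1/4 O, 3/4 B.
Rh cross +/- × -/- → 1/2 Rh+, 1/2 Rh-; so P(type O, Rh-positive) = 1/4 × 1/2 = 1/8 per child.
P(not type O, Rh-positive) = 7/8 for one child; (7/8)^4 = 2401/4096.

2401/4096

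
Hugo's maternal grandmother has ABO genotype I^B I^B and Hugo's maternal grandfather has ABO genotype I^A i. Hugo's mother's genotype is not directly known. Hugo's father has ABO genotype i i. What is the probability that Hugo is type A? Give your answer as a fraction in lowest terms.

Hugo's mother's ABO genotype from I^B I^B × I^A i: 1/2 I^A I^B, 1/2 I^B i.
Crossing each possibility with the father i i and summing P(type A): 1/2·1/2 + 1/2·0 = 1/4.

1/4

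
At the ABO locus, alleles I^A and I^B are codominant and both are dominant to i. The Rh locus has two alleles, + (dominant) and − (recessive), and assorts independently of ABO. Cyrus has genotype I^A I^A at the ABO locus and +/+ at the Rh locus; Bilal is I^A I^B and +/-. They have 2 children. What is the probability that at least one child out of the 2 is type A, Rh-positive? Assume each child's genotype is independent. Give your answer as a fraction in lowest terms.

ABO cross I^A I^A × I^A I^B → 1/2 A, 1/2 AB.
Rh cross +/+ × +/- → 1 Rh+; so P(type A, Rh-positive) = 1/2 × 1 = 1/2 per child.
P(none) = (1/2)^2 = 1/4; P(at least one) = 1 − 1/4 = 3/4.

3/4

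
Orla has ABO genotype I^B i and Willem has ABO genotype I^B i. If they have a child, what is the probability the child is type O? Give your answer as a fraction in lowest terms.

1/4

ABO cross I^B i × I^B i → offspring phenotypes: 1/4 O, 3/4 B.
So P(type O) = 1/4.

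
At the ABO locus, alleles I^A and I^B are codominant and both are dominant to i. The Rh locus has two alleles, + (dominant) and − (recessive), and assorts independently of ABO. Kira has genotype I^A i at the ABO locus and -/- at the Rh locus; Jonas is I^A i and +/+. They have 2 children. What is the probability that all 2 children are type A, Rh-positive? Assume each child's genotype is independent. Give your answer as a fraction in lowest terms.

ABO cross I^A i × I^A i → 1/4 O, 3/4 A.
Rh cross -/- × +/+ → 1 Rh+; so P(type A, Rh-positive) = 3/4 × 1 = 3/4 per child.
All 2 independent: (3/4)^2 = 9/16.

9/16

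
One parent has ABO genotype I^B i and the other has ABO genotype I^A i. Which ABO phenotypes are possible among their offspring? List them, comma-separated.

O, A, B, AB

Gametes from I^B i × I^A i give offspring ABO genotypes I^A I^B, I^A i, I^B i, i i, i.e. phenotypes O, A, B, AB.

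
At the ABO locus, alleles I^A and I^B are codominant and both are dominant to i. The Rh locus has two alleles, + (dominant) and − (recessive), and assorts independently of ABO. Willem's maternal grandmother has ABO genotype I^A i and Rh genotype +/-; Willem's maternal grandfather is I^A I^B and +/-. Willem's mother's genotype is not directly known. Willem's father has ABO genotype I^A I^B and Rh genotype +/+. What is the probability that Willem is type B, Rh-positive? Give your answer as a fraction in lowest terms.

Willem's mother's ABO genotype from I^A i × I^A I^B: 1/4 I^A I^A, 1/4 I^A I^B, 1/4 I^A i, 1/4 I^B i.
Crossing each possibility with the father I^A I^B and summing P(type B): 1/4·0 + 1/4·1/4 + 1/4·1/4 + 1/4·1/2 = 1/4.
Similarly for Rh via the mother's Rh distribution: P(Rh+) = 1.
Independent loci: 1/4 × 1 = 1/4.

1/4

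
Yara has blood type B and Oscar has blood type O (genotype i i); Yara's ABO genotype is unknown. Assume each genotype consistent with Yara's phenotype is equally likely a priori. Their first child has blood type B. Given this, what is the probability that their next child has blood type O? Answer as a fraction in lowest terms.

Possible genotypes: Yara ∈ {I^B I^B, I^B i}; Oscar ∈ {i i}.
Weight each parental genotype pair by prior × P(type-B child):
  I^B I^B × i i: posterior weight 2/3; P(next child type O) = 0.
  I^B i × i i: posterior weight 1/3; P(next child type O) = 1/2.
Weighted sum = 1/6.

1/6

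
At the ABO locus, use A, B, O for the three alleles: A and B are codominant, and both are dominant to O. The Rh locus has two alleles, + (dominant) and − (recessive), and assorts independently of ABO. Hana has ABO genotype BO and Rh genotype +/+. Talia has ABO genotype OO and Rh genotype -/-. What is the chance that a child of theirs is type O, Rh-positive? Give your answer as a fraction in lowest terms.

ABO cross BO × OO → offspring phenotypes: 1/2 O, 1/2 B.
Rh cross +/+ × -/- → 1 Rh+.
Independent loci: P(type O, Rh-positive) = 1/2 × 1 = 1/2.

1/2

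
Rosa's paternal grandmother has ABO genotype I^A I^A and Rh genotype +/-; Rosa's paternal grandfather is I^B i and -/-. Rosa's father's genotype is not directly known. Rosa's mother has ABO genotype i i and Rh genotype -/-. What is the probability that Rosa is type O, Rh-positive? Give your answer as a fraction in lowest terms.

Rosa's father's ABO genotype from I^A I^A × I^B i: 1/2 I^A I^B, 1/2 I^A i.
Crossing each possibility with the mother i i and summing P(type O): 1/2·0 + 1/2·1/2 = 1/4.
Similarly for Rh via the father's Rh distribution: P(Rh+) = 1/4.
Independent loci: 1/4 × 1/4 = 1/16.

1/16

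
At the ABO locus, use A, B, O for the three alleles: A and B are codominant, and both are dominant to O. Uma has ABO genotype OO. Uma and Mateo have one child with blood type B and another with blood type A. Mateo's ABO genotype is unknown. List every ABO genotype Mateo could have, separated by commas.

For each candidate genotype of Mateo, check whether crossing it with OO can produce every observed child phenotype.
  AA → possible child types {A} ✗
  AB → possible child types {A, B} ✓
  AO → possible child types {O, A} ✗
  BB → possible child types {B} ✗
  BO → possible child types {O, B} ✗
  OO → possible child types {O} ✗

AB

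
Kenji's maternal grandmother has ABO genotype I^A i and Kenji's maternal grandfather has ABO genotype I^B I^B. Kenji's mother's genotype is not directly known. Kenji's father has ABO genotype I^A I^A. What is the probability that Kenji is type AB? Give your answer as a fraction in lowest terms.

Kenji's mother's ABO genotype from I^A i × I^B I^B: 1/2 I^A I^B, 1/2 I^B i.
Crossing each possibility with the father I^A I^A and summing P(type AB): 1/2·1/2 + 1/2·1/2 = 1/2.

1/2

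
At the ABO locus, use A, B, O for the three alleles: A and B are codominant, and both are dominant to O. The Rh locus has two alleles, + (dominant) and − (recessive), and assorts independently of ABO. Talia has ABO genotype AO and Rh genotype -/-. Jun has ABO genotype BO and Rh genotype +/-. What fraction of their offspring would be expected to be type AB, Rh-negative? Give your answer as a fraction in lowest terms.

1/8

ABO cross AO × BO → offspring phenotypes: 1/4 O, 1/4 A, 1/4 B, 1/4 AB.
Rh cross -/- × +/- → 1/2 Rh+, 1/2 Rh-.
Independent loci: P(type AB, Rh-negative) = 1/4 × 1/2 = 1/8.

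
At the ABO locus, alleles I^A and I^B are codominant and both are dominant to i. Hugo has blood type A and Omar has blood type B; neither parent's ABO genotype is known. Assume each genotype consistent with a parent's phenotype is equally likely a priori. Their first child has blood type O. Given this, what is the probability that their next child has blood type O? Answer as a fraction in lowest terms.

1/4

Possible genotypes: Hugo ∈ {I^A I^A, I^A i}; Omar ∈ {I^B I^B, I^B i}.
Weight each parental genotype pair by prior × P(type-O child):
  I^A i × I^B i: posterior weight 1; P(next child type O) = 1/4.
Weighted sum = 1/4.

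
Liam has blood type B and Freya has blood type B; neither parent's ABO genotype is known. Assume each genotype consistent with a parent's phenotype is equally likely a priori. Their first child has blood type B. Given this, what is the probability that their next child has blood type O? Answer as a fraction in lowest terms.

Possible genotypes: Liam ∈ {BB, BO}; Freya ∈ {BB, BO}.
Weight each parental genotype pair by prior × P(type-B child):
  BB × BB: posterior weight 4/15; P(next child type O) = 0.
  BB × BO: posterior weight 4/15; P(next child type O) = 0.
  BO × BB: posterior weight 4/15; P(next child type O) = 0.
  BO × BO: posterior weight 1/5; P(next child type O) = 1/4.
Weighted sum = 1/20.

1/20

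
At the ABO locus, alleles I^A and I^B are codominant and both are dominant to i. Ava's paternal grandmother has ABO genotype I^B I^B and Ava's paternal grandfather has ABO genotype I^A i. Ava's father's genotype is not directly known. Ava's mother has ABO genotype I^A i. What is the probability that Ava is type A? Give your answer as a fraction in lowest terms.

3/8

Ava's father's ABO genotype from I^B I^B × I^A i: 1/2 I^A I^B, 1/2 I^B i.
Crossing each possibility with the mother I^A i and summing P(type A): 1/2·1/2 + 1/2·1/4 = 3/8.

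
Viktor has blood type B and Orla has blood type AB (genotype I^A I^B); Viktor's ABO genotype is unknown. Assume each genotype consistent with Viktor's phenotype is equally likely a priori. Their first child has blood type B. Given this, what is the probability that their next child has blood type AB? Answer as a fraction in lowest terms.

3/8

Possible genotypes: Viktor ∈ {I^B I^B, I^B i}; Orla ∈ {I^A I^B}.
Weight each parental genotype pair by prior × P(type-B child):
  I^B I^B × I^A I^B: posterior weight 1/2; P(next child type AB) = 1/2.
  I^B i × I^A I^B: posterior weight 1/2; P(next child type AB) = 1/4.
Weighted sum = 3/8.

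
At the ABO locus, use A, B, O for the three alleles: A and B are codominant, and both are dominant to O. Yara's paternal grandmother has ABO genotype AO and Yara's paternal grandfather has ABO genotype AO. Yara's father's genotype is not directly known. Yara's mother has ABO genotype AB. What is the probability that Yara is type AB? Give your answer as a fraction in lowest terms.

Yara's father's ABO genotype from AO × AO: 1/4 AA, 1/2 AO, 1/4 OO.
Crossing each possibility with the mother AB and summing P(type AB): 1/4·1/2 + 1/2·1/4 + 1/4·0 = 1/4.

1/4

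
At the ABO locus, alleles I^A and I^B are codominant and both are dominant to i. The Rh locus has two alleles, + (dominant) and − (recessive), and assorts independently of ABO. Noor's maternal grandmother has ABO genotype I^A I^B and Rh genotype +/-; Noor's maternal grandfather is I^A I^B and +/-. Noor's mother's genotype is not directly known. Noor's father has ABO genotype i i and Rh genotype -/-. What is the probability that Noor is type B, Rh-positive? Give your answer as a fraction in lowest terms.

1/4

Noor's mother's ABO genotype from I^A I^B × I^A I^B: 1/4 I^A I^A, 1/2 I^A I^B, 1/4 I^B I^B.
Crossing each possibility with the father i i and summing P(type B): 1/4·0 + 1/2·1/2 + 1/4·1 = 1/2.
Similarly for Rh via the mother's Rh distribution: P(Rh+) = 1/2.
Independent loci: 1/2 × 1/2 = 1/4.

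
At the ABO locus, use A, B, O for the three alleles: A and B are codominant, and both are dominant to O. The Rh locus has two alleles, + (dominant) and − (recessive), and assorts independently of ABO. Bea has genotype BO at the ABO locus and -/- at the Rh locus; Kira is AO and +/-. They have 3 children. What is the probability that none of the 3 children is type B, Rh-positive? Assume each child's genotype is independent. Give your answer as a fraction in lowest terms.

ABO cross BO × AO → 1/4 O, 1/4 A, 1/4 B, 1/4 AB.
Rh cross -/- × +/- → 1/2 Rh+, 1/2 Rh-; so P(type B, Rh-positive) = 1/4 × 1/2 = 1/8 per child.
P(not type B, Rh-positive) = 7/8 for one child; (7/8)^3 = 343/512.

343/512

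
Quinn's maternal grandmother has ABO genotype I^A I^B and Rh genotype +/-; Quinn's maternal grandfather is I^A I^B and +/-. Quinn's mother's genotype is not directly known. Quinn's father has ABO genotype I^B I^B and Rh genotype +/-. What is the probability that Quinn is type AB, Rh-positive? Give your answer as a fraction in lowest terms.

3/8

Quinn's mother's ABO genotype from I^A I^B × I^A I^B: 1/4 I^A I^A, 1/2 I^A I^B, 1/4 I^B I^B.
Crossing each possibility with the father I^B I^B and summing P(type AB): 1/4·1 + 1/2·1/2 + 1/4·0 = 1/2.
Similarly for Rh via the mother's Rh distribution: P(Rh+) = 3/4.
Independent loci: 1/2 × 3/4 = 3/8.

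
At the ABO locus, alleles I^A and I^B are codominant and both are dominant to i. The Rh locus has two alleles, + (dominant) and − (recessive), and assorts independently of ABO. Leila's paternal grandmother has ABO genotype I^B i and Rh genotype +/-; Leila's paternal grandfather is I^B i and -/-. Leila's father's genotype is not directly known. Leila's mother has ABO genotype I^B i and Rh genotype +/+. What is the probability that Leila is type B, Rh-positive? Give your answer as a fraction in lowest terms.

Leila's father's ABO genotype from I^B i × I^B i: 1/4 I^B I^B, 1/2 I^B i, 1/4 i i.
Crossing each possibility with the mother I^B i and summing P(type B): 1/4·1 + 1/2·3/4 + 1/4·1/2 = 3/4.
Similarly for Rh via the father's Rh distribution: P(Rh+) = 1.
Independent loci: 3/4 × 1 = 3/4.

3/4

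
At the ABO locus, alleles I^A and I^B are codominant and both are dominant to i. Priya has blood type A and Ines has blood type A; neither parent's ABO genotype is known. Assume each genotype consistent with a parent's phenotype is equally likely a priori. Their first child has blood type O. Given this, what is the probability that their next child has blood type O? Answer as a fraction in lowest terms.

1/4

Possible genotypes: Priya ∈ {I^A I^A, I^A i}; Ines ∈ {I^A I^A, I^A i}.
Weight each parental genotype pair by prior × P(type-O child):
  I^A i × I^A i: posterior weight 1; P(next child type O) = 1/4.
Weighted sum = 1/4.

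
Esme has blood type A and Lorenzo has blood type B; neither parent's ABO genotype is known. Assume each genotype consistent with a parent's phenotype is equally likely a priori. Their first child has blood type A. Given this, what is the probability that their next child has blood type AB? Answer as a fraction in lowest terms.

Possible genotypes: Esme ∈ {I^A I^A, I^A i}; Lorenzo ∈ {I^B I^B, I^B i}.
Weight each parental genotype pair by prior × P(type-A child):
  I^A I^A × I^B i: posterior weight 2/3; P(next child type AB) = 1/2.
  I^A i × I^B i: posterior weight 1/3; P(next child type AB) = 1/4.
Weighted sum = 5/12.

5/12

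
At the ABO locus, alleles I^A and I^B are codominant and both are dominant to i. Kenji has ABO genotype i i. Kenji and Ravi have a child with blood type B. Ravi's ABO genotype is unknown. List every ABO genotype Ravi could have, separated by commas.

I^A I^B, I^B I^B, I^B i

For each candidate genotype of Ravi, check whether crossing it with i i can produce every observed child phenotype.
  I^A I^A → possible child types {A} ✗
  I^A I^B → possible child types {A, B} ✓
  I^A i → possible child types {O, A} ✗
  I^B I^B → possible child types {B} ✓
  I^B i → possible child types {O, B} ✓
  i i → possible child types {O} ✗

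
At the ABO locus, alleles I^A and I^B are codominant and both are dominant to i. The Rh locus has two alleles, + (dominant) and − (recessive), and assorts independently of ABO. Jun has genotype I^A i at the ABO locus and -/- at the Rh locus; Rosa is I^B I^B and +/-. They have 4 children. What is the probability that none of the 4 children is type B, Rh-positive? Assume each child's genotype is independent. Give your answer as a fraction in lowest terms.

81/256

ABO cross I^A i × I^B I^B → 1/2 B, 1/2 AB.
Rh cross -/- × +/- → 1/2 Rh+, 1/2 Rh-; so P(type B, Rh-positive) = 1/2 × 1/2 = 1/4 per child.
P(not type B, Rh-positive) = 3/4 for one child; (3/4)^4 = 81/256.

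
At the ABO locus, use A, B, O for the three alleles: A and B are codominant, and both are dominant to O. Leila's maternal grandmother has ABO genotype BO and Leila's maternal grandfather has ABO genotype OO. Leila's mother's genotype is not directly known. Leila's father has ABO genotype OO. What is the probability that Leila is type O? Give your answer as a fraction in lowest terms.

Leila's mother's ABO genotype from BO × OO: 1/2 BO, 1/2 OO.
Crossing each possibility with the father OO and summing P(type O): 1/2·1/2 + 1/2·1 = 3/4.

3/4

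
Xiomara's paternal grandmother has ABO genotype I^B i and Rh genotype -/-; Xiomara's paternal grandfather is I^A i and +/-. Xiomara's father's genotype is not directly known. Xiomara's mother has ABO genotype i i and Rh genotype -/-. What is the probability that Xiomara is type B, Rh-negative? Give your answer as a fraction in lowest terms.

3/16

Xiomara's father's ABO genotype from I^B i × I^A i: 1/4 I^A I^B, 1/4 I^A i, 1/4 I^B i, 1/4 i i.
Crossing each possibility with the mother i i and summing P(type B): 1/4·1/2 + 1/4·0 + 1/4·1/2 + 1/4·0 = 1/4.
Similarly for Rh via the father's Rh distribution: P(Rh-) = 3/4.
Independent loci: 1/4 × 3/4 = 3/16.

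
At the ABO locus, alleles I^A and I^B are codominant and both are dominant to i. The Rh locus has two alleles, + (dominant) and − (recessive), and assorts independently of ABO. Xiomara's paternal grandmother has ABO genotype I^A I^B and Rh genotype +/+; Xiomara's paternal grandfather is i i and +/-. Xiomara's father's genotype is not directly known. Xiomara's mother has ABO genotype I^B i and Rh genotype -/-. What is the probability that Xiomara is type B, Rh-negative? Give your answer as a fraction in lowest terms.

Xiomara's father's ABO genotype from I^A I^B × i i: 1/2 I^A i, 1/2 I^B i.
Crossing each possibility with the mother I^B i and summing P(type B): 1/2·1/4 + 1/2·3/4 = 1/2.
Similarly for Rh via the father's Rh distribution: P(Rh-) = 1/4.
Independent loci: 1/2 × 1/4 = 1/8.

1/8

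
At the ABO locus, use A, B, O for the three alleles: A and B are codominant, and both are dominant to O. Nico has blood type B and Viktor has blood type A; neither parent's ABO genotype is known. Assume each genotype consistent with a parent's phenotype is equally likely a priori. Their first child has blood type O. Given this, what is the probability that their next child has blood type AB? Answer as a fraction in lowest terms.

1/4

Possible genotypes: Nico ∈ {BB, BO}; Viktor ∈ {AA, AO}.
Weight each parental genotype pair by prior × P(type-O child):
  BO × AO: posterior weight 1; P(next child type AB) = 1/4.
Weighted sum = 1/4.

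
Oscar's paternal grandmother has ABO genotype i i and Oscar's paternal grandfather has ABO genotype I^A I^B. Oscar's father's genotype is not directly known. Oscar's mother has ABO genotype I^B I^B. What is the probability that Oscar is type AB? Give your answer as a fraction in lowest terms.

Oscar's father's ABO genotype from i i × I^A I^B: 1/2 I^A i, 1/2 I^B i.
Crossing each possibility with the mother I^B I^B and summing P(type AB): 1/2·1/2 + 1/2·0 = 1/4.

1/4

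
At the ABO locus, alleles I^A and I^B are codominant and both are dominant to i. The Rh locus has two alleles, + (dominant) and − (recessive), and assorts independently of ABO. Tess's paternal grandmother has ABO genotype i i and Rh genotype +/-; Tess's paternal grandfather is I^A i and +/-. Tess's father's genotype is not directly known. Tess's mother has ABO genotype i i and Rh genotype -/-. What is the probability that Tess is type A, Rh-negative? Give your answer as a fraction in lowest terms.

1/8

Tess's father's ABO genotype from i i × I^A i: 1/2 I^A i, 1/2 i i.
Crossing each possibility with the mother i i and summing P(type A): 1/2·1/2 + 1/2·0 = 1/4.
Similarly for Rh via the father's Rh distribution: P(Rh-) = 1/2.
Independent loci: 1/4 × 1/2 = 1/8.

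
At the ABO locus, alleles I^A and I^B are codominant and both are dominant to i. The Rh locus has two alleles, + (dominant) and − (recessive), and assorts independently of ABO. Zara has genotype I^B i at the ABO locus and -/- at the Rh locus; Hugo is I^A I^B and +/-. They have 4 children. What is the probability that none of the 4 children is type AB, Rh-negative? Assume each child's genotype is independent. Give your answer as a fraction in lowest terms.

2401/4096

ABO cross I^B i × I^A I^B → 1/4 A, 1/2 B, 1/4 AB.
Rh cross -/- × +/- → 1/2 Rh+, 1/2 Rh-; so P(type AB, Rh-negative) = 1/4 × 1/2 = 1/8 per child.
P(not type AB, Rh-negative) = 7/8 for one child; (7/8)^4 = 2401/4096.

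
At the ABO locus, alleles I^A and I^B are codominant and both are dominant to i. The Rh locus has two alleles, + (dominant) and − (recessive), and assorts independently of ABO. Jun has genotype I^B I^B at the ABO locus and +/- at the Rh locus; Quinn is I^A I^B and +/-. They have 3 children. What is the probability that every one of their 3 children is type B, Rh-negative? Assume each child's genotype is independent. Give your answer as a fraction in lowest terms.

ABO cross I^B I^B × I^A I^B → 1/2 B, 1/2 AB.
Rh cross +/- × +/- → 3/4 Rh+, 1/4 Rh-; so P(type B, Rh-negative) = 1/2 × 1/4 = 1/8 per child.
All 3 independent: (1/8)^3 = 1/512.

1/512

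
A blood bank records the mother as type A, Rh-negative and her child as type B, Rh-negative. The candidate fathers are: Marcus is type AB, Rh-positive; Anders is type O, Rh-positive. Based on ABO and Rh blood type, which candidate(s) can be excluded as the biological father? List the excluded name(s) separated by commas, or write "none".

A candidate is excluded only if no genotype consistent with his phenotype could produce a type B, Rh-negative child with a type A, Rh-negative mother.
Anders (type O, Rh+): no genotype consistent with that phenotype can produce a type-B Rh- child with a type-A mother.

Anders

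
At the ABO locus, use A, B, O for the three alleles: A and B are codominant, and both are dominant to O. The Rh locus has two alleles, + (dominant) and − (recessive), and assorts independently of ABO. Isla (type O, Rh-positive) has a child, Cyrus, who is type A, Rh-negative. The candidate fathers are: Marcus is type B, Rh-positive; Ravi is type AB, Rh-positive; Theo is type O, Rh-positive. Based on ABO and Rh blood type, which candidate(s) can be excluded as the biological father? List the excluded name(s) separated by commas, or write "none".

A candidate is excluded only if no genotype consistent with his phenotype could produce a type A, Rh-negative child with a type O, Rh-positive mother.
Marcus (type B, Rh+): no genotype consistent with that phenotype can produce a type-A Rh- child with a type-O mother.
Theo (type O, Rh+): no genotype consistent with that phenotype can produce a type-A Rh- child with a type-O mother.

Marcus, Theo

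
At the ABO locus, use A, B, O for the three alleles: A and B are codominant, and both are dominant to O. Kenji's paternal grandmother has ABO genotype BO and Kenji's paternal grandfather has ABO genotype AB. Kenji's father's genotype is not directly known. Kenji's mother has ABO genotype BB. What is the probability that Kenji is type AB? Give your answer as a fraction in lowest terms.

1/4

Kenji's father's ABO genotype from BO × AB: 1/4 AB, 1/4 AO, 1/4 BB, 1/4 BO.
Crossing each possibility with the mother BB and summing P(type AB): 1/4·1/2 + 1/4·1/2 + 1/4·0 + 1/4·0 = 1/4.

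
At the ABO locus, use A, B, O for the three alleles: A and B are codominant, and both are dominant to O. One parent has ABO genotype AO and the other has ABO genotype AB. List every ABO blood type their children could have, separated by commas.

Gametes from AO × AB give offspring ABO genotypes AA, AB, AO, BO, i.e. phenotypes A, B, AB.

A, B, AB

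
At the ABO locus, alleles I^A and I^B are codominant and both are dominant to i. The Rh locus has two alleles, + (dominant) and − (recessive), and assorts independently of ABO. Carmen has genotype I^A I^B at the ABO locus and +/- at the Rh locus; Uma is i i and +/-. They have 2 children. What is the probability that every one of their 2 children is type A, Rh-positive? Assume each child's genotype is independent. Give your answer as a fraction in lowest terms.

ABO cross I^A I^B × i i → 1/2 A, 1/2 B.
Rh cross +/- × +/- → 3/4 Rh+, 1/4 Rh-; so P(type A, Rh-positive) = 1/2 × 3/4 = 3/8 per child.
All 2 independent: (3/8)^2 = 9/64.

9/64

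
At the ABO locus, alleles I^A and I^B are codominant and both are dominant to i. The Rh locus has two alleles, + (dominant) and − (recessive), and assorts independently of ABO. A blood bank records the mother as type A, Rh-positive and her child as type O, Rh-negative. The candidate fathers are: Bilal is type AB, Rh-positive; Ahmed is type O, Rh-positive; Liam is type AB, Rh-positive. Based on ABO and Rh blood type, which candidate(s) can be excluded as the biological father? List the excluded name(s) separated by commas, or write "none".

Bilal, Liam

A candidate is excluded only if no genotype consistent with his phenotype could produce a type O, Rh-negative child with a type A, Rh-positive mother.
Bilal (type AB, Rh+): no genotype consistent with that phenotype can produce a type-O Rh- child with a type-A mother.
Liam (type AB, Rh+): no genotype consistent with that phenotype can produce a type-O Rh- child with a type-A mother.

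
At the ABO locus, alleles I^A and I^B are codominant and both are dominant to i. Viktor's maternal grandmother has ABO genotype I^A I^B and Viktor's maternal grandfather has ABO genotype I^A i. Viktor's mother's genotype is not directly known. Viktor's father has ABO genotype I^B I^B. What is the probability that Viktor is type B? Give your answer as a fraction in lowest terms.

1/2

Viktor's mother's ABO genotype from I^A I^B × I^A i: 1/4 I^A I^A, 1/4 I^A I^B, 1/4 I^A i, 1/4 I^B i.
Crossing each possibility with the father I^B I^B and summing P(type B): 1/4·0 + 1/4·1/2 + 1/4·1/2 + 1/4·1 = 1/2.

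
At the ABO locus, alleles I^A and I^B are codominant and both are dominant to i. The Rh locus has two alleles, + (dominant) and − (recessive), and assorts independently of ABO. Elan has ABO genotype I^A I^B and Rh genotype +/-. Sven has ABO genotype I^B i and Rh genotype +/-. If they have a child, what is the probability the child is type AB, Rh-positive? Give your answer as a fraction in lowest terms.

ABO cross I^A I^B × I^B i → offspring phenotypes: 1/4 A, 1/2 B, 1/4 AB.
Rh cross +/- × +/- → 3/4 Rh+, 1/4 Rh-.
Independent loci: P(type AB, Rh-positive) = 1/4 × 3/4 = 3/16.

3/16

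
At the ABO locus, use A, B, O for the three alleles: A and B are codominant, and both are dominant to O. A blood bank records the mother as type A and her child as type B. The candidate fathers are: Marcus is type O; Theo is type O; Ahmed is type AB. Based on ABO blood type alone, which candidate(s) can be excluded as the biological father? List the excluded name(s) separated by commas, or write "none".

Marcus, Theo

A candidate is excluded only if no genotype consistent with his phenotype could produce a type B child with a type A mother.
Marcus (type O): no genotype consistent with that phenotype can produce a type-B child with a type-A mother.
Theo (type O): no genotype consistent with that phenotype can produce a type-B child with a type-A mother.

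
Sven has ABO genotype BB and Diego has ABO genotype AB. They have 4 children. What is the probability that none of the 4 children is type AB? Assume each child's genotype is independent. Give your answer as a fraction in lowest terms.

1/16

ABO cross BB × AB → 1/2 B, 1/2 AB.
So P(type AB) = 1/2 per child.
P(not type AB) = 1/2 for one child; (1/2)^4 = 1/16.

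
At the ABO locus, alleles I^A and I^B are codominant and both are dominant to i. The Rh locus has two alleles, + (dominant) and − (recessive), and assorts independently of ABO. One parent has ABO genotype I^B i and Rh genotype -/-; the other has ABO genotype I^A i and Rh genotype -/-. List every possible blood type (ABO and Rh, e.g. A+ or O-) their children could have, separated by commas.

O-, A-, B-, AB-

Gametes from I^B i × I^A i give offspring ABO genotypes I^A I^B, I^A i, I^B i, i i, i.e. phenotypes O, A, B, AB.
Rh cross -/- × -/- → phenotypes Rh-.
Combining independently: O-, A-, B-, AB-.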